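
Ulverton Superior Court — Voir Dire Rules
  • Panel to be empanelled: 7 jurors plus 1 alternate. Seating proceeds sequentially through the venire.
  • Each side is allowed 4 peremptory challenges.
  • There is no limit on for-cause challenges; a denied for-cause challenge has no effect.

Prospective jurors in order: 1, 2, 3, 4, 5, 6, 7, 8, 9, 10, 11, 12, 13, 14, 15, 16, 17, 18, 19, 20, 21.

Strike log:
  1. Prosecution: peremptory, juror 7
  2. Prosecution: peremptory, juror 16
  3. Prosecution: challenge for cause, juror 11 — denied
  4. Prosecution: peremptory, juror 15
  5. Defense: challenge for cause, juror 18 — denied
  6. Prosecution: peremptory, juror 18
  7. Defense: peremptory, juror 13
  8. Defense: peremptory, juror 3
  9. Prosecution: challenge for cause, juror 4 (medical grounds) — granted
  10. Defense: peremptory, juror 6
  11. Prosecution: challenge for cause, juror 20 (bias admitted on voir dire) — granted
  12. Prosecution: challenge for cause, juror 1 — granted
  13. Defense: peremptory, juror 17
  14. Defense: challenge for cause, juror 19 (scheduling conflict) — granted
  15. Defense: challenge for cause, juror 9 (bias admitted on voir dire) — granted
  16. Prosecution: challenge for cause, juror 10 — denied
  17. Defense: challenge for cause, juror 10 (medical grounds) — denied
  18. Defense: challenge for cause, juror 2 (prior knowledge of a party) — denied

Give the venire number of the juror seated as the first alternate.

Removed: #1, #3, #4, #6, #7, #9, #13, #15, #16, #17, #18, #19, #20. (#2, #10, #11 stay — for-cause denied.)
Seating in order: seats 1–7 → #2, #5, #8, #10, #11, #12, #14; alternates → #21.
So alternate 1 is #21.

21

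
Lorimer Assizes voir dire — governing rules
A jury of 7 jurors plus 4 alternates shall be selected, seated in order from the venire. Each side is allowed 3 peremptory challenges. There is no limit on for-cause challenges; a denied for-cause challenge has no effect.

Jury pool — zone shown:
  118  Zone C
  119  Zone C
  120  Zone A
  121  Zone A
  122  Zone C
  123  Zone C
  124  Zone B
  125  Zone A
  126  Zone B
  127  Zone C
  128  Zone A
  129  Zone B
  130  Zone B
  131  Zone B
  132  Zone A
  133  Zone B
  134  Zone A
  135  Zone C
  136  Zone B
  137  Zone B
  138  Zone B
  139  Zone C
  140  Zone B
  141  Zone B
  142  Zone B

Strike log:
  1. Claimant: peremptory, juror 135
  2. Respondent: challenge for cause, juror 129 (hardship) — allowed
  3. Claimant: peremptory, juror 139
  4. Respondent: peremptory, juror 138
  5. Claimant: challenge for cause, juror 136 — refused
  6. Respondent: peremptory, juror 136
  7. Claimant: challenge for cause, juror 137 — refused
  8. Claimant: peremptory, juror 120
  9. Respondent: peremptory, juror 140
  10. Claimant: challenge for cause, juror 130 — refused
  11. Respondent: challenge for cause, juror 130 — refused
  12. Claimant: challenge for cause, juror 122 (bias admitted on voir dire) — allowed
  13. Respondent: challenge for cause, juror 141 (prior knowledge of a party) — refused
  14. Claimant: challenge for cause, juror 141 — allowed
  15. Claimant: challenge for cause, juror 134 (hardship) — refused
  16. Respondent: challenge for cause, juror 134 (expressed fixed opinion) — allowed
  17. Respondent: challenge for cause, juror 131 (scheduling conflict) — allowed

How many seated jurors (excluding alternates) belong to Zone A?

2

Removed: #120, #122, #129, #131, #134, #135, #136, #138, #139, #140, #141.
Seated jurors 1–7: #118, #119, #121, #123, #124, #125, #126 (alternates #127, #128, #130, #132 not counted).
Of those, in Zone A: #121, #125 → 2.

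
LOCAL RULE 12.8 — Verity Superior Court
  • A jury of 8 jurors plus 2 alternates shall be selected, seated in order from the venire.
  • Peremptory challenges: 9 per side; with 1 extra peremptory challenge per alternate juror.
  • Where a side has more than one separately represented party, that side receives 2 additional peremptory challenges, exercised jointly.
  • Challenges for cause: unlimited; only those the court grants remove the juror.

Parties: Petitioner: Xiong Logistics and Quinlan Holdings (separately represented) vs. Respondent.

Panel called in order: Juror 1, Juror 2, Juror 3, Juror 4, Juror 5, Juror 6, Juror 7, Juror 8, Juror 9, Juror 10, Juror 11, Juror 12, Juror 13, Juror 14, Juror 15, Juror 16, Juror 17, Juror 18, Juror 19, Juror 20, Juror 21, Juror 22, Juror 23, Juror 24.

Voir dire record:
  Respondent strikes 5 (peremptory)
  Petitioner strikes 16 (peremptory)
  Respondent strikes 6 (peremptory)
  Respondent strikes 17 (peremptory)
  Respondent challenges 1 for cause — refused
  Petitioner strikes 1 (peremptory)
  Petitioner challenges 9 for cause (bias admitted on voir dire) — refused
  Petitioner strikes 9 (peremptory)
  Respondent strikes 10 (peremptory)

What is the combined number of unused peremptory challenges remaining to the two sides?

17

Petitioner allotment: 9 base + 1 × 2 alternates + 2 multi-party = 13. Respondent allotment: 9 base + 1 × 2 alternates = 11.
Petitioner peremptories used: #16, #1, #9 — 3 (the for-cause on #9 doesn't count).
Respondent peremptories used: #5, #6, #17, #10 — 4 (the for-cause on #1 doesn't count).
Remaining: (13 − 3) + (11 − 4) = 17.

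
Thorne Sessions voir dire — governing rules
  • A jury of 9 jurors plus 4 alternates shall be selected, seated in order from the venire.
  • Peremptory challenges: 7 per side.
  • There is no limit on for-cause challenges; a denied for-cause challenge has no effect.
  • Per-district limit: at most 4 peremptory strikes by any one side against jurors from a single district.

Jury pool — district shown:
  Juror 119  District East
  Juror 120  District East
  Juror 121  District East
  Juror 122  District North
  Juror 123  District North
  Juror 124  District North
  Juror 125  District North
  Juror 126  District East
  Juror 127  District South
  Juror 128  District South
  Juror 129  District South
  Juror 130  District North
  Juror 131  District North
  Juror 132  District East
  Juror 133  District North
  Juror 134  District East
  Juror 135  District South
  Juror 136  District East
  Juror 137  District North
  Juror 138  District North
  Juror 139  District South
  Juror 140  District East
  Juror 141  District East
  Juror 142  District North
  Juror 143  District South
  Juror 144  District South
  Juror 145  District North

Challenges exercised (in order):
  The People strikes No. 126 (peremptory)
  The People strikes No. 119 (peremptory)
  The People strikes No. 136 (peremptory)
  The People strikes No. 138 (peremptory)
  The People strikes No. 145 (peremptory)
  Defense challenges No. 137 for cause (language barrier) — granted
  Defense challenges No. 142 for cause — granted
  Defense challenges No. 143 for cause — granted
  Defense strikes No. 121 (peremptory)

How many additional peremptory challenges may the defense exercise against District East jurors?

Defense peremptories so far: #121 — 1 of 7 used, 6 left overall.
Against District East: #121 — 1 used; per-district cap 4 leaves 3.
Binding limit: min(6, 3) = 3.

3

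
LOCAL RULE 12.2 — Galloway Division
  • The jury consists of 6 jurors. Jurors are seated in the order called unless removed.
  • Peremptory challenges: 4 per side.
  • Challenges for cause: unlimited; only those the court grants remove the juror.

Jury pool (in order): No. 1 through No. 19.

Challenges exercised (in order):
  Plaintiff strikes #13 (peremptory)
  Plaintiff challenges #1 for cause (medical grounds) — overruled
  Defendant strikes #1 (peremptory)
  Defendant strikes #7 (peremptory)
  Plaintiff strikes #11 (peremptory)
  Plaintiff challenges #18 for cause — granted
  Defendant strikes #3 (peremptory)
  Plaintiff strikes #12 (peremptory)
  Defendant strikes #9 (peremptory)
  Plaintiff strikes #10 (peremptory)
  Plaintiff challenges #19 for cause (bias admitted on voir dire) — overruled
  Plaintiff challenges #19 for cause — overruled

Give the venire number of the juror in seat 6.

Removed: #1, #3, #7, #9, #10, #11, #12, #13, #18. (#19 stays — for-cause denied.)
Seating in order: seats 1–6 → #2, #4, #5, #6, #8, #14.
So seat 6 is #14.

14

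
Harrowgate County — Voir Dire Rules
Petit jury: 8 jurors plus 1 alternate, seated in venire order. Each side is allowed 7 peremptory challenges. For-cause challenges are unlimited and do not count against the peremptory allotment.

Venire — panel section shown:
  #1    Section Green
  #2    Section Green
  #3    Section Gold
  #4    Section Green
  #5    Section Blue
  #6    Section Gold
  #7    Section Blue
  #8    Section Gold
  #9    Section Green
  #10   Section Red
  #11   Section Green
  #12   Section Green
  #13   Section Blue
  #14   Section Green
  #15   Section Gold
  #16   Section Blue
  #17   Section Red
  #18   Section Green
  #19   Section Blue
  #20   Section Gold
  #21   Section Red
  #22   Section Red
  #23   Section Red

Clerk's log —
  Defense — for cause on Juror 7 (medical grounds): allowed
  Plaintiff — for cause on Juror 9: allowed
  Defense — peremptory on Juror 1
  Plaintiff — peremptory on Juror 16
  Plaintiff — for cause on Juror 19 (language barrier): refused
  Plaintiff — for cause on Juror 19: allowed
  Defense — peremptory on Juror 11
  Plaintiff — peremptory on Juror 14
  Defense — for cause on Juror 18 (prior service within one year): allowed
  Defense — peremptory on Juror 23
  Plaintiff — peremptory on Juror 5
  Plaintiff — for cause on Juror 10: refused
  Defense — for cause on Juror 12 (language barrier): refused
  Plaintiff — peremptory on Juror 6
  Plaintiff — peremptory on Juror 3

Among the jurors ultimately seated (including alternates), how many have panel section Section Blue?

Removed: #1, #3, #5, #6, #7, #9, #11, #14, #16, #18, #19, #23.
Seated (9 incl. alternates): #2, #4, #8, #10, #12, #13, #15, #17, #20.
Of those, in Section Blue: #13 → 1.

1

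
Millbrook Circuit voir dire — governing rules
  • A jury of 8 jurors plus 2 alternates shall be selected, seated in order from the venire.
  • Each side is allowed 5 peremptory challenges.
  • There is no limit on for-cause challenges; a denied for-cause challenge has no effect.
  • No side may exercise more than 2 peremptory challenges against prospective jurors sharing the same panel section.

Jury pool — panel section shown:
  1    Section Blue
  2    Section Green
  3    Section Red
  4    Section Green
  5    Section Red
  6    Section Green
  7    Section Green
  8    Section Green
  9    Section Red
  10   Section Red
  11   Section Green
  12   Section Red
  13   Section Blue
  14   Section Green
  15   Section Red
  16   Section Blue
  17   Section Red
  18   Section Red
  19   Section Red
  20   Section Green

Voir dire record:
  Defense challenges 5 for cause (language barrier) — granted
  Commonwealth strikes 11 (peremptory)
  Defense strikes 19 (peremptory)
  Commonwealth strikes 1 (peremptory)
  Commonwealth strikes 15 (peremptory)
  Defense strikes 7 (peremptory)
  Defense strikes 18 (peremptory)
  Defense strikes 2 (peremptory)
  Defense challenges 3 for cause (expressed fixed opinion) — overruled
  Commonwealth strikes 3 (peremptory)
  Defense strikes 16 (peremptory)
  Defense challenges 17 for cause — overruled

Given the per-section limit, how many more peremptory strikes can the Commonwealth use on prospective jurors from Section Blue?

Commonwealth peremptories so far: #11, #1, #15, #3 — 4 of 5 used, 1 left overall.
Against Section Blue: #1 — 1 used; per-section cap 2 leaves 1.
Binding limit: min(1, 1) = 1.

1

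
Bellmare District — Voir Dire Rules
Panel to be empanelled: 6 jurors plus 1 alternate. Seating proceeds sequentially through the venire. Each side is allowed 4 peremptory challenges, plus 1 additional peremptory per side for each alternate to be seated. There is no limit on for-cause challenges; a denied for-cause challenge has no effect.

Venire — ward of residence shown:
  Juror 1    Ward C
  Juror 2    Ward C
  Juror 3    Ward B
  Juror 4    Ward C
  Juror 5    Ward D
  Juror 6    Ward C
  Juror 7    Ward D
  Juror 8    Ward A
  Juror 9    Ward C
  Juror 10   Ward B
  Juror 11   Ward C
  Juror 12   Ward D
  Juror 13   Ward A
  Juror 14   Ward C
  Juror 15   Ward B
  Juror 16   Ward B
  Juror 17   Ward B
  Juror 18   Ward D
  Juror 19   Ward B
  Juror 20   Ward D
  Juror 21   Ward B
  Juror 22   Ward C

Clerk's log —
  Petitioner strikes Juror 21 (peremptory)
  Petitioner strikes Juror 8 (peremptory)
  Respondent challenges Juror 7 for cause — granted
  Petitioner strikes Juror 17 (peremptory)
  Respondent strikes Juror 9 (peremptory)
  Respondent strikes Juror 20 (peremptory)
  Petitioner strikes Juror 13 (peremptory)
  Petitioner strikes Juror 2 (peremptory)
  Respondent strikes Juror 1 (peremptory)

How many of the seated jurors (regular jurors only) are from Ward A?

0

Removed: #1, #2, #7, #8, #9, #13, #17, #20, #21.
Seated jurors 1–6: #3, #4, #5, #6, #10, #11 (alternates #12 not counted).
None of those are in Ward A → 0.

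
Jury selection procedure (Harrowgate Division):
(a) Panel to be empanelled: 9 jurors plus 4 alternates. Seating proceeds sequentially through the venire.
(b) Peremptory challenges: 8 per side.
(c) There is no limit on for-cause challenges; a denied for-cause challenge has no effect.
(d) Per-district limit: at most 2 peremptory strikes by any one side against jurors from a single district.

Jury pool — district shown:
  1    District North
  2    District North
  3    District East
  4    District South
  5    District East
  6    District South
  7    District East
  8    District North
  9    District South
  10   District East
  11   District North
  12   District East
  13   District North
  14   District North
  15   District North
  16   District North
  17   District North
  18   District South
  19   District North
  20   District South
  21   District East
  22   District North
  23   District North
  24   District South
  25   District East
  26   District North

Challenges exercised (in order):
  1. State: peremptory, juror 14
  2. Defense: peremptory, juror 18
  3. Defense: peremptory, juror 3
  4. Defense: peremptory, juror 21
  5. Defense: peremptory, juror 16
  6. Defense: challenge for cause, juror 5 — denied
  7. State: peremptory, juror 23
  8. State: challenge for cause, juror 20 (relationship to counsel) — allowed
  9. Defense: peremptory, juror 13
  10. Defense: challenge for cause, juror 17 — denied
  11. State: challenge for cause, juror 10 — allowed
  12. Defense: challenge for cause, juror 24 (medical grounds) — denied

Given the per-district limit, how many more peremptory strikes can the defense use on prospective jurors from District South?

1

Defense peremptories so far: #18, #3, #21, #16, #13 — 5 of 8 used, 3 left overall.
Against District South: #18 — 1 used; per-district cap 2 leaves 1.
Binding limit: min(3, 1) = 1.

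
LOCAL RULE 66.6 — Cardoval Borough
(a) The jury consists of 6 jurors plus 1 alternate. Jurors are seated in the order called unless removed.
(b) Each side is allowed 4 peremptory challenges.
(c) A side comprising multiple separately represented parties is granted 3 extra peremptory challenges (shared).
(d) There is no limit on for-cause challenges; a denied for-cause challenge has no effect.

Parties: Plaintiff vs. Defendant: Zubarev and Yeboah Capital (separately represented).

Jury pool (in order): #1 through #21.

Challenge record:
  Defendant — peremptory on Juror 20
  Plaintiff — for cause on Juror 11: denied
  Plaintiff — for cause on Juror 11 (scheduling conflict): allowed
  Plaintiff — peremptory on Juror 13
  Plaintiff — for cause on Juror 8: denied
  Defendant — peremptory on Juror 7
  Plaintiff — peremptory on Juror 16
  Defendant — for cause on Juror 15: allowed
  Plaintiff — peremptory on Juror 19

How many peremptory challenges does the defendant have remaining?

Defendant allotment: 4 base + 3 multi-party = 7.
Defendant peremptories used: #20, #7 — 2 (the for-cause on #15 doesn't count).
Remaining: 7 − 2 = 5.

5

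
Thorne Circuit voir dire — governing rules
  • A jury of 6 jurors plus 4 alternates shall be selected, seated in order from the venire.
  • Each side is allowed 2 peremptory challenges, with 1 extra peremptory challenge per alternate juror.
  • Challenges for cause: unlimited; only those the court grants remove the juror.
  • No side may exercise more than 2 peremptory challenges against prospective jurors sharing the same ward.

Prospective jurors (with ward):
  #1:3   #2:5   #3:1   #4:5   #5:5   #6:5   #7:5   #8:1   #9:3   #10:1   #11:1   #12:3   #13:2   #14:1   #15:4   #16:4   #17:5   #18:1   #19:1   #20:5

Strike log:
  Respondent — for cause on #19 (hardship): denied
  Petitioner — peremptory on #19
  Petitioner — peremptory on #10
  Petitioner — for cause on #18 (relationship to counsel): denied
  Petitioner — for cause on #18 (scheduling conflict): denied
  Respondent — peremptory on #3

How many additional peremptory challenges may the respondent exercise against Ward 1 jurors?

1

Respondent peremptories so far: #3 — 1 of 6 used, 5 left overall.
Against Ward 1: #3 — 1 used; per-ward cap 2 leaves 1.
Binding limit: min(5, 1) = 1.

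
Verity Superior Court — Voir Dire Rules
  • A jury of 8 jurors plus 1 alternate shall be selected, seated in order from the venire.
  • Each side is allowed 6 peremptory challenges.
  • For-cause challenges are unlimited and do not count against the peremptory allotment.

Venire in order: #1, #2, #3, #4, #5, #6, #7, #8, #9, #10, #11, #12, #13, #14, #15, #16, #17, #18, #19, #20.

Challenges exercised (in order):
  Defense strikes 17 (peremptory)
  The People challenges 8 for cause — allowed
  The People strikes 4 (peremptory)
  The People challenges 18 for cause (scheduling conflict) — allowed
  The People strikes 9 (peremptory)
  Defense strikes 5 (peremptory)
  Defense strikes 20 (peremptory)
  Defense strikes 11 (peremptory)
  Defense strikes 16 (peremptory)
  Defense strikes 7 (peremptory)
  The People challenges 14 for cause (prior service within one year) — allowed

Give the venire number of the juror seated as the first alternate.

19

Removed: #4, #5, #7, #8, #9, #11, #14, #16, #17, #18, #20.
Seating in order: seats 1–8 → #1, #2, #3, #6, #10, #12, #13, #15; alternates → #19.
So alternate 1 is #19.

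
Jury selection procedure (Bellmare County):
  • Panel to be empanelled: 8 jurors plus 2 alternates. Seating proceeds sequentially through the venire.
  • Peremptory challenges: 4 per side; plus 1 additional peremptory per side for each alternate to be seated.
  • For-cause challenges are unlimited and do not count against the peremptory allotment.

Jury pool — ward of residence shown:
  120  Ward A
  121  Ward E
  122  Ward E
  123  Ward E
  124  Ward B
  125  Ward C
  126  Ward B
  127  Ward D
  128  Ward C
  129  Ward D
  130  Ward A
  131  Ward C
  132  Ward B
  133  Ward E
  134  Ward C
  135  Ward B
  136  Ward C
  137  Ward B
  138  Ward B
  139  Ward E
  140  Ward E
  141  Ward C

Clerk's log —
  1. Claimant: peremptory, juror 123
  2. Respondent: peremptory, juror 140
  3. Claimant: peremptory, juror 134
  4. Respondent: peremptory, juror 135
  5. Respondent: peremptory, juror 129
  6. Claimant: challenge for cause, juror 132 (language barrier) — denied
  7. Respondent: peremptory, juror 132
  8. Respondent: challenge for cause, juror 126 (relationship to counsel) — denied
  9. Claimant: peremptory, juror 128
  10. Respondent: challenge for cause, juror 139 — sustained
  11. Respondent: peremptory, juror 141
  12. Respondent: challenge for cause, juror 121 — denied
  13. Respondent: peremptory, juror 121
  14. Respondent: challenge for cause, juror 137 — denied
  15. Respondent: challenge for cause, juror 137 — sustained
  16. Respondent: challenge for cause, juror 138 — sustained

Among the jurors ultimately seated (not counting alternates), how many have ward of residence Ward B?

2

Removed: #121, #123, #128, #129, #132, #134, #135, #137, #138, #139, #140, #141.
Seated jurors 1–8: #120, #122, #124, #125, #126, #127, #130, #131 (alternates #133, #136 not counted).
Of those, in Ward B: #124, #126 → 2.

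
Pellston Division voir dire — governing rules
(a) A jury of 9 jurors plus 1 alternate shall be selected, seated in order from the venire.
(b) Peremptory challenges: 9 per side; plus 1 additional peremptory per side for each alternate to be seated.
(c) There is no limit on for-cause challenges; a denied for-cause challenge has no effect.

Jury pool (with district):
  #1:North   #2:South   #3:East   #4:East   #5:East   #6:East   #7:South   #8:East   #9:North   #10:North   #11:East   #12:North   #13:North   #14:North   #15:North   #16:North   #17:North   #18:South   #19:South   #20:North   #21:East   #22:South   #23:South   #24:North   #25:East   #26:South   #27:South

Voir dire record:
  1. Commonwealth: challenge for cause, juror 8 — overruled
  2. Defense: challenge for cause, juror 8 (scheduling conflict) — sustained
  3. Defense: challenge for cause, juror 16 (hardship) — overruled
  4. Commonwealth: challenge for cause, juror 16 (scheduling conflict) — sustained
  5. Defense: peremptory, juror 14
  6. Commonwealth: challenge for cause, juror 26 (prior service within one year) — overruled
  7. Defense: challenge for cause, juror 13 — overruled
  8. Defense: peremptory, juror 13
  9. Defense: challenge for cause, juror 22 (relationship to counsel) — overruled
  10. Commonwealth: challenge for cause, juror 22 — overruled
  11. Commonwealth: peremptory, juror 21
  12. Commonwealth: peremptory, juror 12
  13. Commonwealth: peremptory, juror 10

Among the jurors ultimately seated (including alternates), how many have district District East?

5

Removed: #8, #10, #12, #13, #14, #16, #21.
Seated (10 incl. alternates): #1, #2, #3, #4, #5, #6, #7, #9, #11, #15.
Of those, in District East: #3, #4, #5, #6, #11 → 5.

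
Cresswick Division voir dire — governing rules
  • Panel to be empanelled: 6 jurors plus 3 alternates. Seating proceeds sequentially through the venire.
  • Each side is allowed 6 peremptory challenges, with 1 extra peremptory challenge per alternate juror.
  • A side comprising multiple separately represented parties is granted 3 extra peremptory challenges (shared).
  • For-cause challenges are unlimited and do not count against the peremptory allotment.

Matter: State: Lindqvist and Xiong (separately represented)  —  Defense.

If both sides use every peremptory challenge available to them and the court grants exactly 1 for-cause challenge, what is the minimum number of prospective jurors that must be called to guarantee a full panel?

31

Seats to fill: 6 + 3 alternates = 9.
Peremptories — State: 6 + 1×3 + 3 = 12; Defense: 6 + 1×3 = 9; total 21.
For-cause removals: 1.
Minimum venire: 9 + 21 + 1 = 31.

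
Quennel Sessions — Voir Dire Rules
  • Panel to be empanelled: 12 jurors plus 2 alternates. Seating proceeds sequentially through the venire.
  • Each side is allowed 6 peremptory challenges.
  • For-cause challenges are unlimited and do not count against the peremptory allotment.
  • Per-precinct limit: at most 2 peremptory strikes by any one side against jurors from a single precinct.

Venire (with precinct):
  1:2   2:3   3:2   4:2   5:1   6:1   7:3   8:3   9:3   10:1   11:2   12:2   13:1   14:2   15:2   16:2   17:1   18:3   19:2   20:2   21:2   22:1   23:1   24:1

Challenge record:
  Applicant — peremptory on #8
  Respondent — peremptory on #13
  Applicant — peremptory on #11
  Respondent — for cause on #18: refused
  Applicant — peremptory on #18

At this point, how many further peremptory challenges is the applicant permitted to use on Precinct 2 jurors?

1

Applicant peremptories so far: #8, #11, #18 — 3 of 6 used, 3 left overall.
Against Precinct 2: #11 — 1 used; per-precinct cap 2 leaves 1.
Binding limit: min(3, 1) = 1.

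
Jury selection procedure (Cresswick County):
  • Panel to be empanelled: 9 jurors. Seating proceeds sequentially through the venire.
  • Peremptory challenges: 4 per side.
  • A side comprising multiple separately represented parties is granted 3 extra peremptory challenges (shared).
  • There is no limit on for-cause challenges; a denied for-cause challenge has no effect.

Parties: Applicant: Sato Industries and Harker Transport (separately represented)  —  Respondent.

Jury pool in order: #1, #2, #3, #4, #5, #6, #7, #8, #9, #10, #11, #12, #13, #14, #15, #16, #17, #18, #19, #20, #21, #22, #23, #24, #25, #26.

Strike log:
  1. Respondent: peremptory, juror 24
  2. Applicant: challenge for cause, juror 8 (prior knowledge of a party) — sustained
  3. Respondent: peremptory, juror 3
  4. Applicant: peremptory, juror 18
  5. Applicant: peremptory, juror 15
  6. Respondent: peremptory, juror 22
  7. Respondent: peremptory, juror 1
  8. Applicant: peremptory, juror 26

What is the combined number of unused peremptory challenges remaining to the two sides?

Applicant allotment: 4 base + 3 multi-party = 7. Respondent allotment: 4.
Applicant peremptories used: #18, #15, #26 — 3 (the for-cause on #8 doesn't count).
Respondent peremptories used: #24, #3, #22, #1 — 4.
Remaining: (7 − 3) + (4 − 4) = 4.

4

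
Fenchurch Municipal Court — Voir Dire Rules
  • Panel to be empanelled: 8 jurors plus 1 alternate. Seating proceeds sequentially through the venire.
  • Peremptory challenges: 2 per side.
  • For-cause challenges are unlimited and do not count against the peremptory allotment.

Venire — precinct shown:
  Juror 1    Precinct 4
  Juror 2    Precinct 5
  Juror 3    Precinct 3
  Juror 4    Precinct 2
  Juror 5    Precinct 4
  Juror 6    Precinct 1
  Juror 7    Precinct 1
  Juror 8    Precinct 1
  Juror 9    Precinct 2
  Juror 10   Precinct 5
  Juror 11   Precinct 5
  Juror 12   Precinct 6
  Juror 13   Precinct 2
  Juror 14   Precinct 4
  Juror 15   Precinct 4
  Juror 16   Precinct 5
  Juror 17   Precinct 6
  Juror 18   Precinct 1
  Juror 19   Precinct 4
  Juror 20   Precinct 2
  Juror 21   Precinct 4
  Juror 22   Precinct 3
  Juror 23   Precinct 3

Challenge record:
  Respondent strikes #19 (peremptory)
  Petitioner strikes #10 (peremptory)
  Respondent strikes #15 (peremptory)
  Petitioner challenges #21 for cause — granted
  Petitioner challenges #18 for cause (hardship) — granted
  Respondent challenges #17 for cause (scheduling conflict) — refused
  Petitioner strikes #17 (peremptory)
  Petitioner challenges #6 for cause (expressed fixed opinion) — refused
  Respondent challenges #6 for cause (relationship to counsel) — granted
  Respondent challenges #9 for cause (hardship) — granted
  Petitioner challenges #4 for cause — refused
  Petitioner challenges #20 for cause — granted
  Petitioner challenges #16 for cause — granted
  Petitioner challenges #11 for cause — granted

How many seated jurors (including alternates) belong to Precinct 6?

1

Removed: #6, #9, #10, #11, #15, #16, #17, #18, #19, #20, #21.
Seated (9 incl. alternates): #1, #2, #3, #4, #5, #7, #8, #12, #13.
Of those, in Precinct 6: #12 → 1.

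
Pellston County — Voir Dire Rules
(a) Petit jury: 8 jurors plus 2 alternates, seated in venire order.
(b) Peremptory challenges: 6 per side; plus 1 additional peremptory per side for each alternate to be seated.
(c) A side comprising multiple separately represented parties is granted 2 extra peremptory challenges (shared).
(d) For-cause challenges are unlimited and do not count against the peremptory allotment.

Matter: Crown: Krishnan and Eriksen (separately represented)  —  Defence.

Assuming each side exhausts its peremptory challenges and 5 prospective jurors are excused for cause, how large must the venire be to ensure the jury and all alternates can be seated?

33

Seats to fill: 8 + 2 alternates = 10.
Peremptories — Crown: 6 + 1×2 + 2 = 10; Defence: 6 + 1×2 = 8; total 18.
For-cause removals: 5.
Minimum venire: 10 + 18 + 5 = 33.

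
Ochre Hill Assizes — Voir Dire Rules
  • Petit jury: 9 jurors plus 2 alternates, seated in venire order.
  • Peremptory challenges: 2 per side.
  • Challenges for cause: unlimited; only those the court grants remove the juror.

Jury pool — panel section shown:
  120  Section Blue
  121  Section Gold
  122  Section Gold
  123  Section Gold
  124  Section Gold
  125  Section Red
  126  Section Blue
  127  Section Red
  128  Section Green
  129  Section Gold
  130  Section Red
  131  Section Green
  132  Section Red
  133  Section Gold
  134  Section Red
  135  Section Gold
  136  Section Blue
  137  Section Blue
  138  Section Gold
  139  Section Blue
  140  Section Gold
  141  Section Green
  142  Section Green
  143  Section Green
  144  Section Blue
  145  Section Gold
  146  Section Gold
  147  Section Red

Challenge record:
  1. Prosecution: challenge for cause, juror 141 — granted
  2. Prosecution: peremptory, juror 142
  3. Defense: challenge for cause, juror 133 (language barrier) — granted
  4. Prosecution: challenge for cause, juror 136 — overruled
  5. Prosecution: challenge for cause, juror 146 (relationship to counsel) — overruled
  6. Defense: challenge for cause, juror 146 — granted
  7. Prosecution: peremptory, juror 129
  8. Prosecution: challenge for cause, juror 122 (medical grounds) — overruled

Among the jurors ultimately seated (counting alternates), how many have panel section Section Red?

Removed: #129, #133, #141, #142, #146.
Seated (11 incl. alternates): #120, #121, #122, #123, #124, #125, #126, #127, #128, #130, #131.
Of those, in Section Red: #125, #127, #130 → 3.

3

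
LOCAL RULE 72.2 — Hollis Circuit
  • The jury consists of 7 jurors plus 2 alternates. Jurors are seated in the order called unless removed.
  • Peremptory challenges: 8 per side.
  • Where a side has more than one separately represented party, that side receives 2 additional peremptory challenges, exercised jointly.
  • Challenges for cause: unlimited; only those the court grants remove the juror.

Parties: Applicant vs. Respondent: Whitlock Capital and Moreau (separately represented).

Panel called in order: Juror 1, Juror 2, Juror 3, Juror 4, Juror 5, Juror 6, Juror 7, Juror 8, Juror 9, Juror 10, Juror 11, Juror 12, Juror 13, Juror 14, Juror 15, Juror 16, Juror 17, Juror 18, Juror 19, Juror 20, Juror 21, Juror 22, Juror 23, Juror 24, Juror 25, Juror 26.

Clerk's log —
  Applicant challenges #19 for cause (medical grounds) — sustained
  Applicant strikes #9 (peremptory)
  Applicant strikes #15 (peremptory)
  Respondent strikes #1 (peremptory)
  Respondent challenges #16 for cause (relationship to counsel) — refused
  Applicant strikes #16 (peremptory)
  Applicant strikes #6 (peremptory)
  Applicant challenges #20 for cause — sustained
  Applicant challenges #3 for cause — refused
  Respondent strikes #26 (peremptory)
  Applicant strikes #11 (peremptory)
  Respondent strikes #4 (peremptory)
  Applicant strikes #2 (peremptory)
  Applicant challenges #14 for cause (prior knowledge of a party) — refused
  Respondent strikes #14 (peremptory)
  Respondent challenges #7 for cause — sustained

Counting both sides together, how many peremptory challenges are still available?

Applicant allotment: 8. Respondent allotment: 8 base + 2 multi-party = 10.
Applicant peremptories used: #9, #15, #16, #6, #11, #2 — 6 (for-cause on #19, #20, #3, #14 don't count).
Respondent peremptories used: #1, #26, #4, #14 — 4 (for-cause on #16, #7 don't count).
Remaining: (8 − 6) + (10 − 4) = 8.

8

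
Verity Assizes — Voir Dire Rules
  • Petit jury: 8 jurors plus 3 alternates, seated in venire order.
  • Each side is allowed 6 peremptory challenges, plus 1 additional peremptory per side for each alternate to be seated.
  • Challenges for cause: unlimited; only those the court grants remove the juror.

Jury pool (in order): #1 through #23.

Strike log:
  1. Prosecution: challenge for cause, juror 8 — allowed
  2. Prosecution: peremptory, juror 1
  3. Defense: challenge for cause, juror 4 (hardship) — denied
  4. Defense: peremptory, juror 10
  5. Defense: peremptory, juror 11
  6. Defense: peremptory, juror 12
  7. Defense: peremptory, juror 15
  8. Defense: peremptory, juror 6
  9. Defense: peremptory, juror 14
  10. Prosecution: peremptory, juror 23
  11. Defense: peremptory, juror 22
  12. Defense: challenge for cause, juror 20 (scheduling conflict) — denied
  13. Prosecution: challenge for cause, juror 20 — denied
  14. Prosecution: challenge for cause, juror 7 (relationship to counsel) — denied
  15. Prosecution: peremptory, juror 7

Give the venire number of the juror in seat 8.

17

Removed: #1, #6, #7, #8, #10, #11, #12, #14, #15, #22, #23. (#4, #20 stay — for-cause denied.)
Seating in order: seats 1–8 → #2, #3, #4, #5, #9, #13, #16, #17; alternates → #18, #19, #20.
So seat 8 is #17.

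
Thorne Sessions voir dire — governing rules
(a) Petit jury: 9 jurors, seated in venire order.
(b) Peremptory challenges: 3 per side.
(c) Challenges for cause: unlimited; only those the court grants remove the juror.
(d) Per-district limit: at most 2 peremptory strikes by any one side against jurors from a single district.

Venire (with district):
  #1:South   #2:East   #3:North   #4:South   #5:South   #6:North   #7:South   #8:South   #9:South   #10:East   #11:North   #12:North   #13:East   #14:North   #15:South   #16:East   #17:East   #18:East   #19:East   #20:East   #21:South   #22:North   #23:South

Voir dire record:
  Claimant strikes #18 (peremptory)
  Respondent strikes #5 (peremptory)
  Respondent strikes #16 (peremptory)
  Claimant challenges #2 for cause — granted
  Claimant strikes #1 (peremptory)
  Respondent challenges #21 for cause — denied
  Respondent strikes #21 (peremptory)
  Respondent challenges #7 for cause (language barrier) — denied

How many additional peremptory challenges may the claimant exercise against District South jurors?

1

Claimant peremptories so far: #18, #1 — 2 of 3 used, 1 left overall.
Against District South: #1 — 1 used; per-district cap 2 leaves 1.
Binding limit: min(1, 1) = 1.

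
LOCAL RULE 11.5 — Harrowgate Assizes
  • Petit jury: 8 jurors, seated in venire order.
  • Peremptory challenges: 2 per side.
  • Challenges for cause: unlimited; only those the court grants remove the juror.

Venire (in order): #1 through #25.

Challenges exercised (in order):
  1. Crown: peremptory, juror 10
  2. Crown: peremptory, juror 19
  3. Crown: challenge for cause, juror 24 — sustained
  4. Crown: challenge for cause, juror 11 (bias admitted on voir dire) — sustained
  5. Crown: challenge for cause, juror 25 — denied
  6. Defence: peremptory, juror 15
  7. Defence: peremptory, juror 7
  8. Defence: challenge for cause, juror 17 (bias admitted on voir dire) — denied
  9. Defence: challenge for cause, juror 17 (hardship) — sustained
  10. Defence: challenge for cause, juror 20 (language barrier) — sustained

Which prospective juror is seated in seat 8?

9

Removed: #7, #10, #11, #15, #17, #19, #20, #24. (#25 stays — for-cause denied.)
Seating in order: seats 1–8 → #1, #2, #3, #4, #5, #6, #8, #9.
So seat 8 is #9.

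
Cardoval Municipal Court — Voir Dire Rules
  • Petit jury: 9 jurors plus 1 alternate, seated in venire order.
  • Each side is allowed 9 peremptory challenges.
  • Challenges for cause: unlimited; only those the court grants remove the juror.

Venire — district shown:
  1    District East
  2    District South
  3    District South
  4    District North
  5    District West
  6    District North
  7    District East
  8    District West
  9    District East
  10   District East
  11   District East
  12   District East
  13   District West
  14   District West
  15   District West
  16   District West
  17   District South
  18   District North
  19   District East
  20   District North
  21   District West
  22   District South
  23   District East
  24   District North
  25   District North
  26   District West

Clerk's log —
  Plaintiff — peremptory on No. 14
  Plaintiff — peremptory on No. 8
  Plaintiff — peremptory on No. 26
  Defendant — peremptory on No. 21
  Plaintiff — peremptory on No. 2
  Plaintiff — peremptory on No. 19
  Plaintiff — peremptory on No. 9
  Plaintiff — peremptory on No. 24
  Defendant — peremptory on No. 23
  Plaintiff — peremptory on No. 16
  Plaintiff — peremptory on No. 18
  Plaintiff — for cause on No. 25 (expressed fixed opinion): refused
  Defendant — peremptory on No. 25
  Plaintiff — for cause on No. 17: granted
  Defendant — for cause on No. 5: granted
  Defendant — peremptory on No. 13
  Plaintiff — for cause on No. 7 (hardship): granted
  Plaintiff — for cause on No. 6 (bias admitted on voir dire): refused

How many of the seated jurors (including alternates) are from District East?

Removed: #2, #5, #7, #8, #9, #13, #14, #16, #17, #18, #19, #21, #23, #24, #25, #26.
Seated (10 incl. alternates): #1, #3, #4, #6, #10, #11, #12, #15, #20, #22.
Of those, in District East: #1, #10, #11, #12 → 4.

4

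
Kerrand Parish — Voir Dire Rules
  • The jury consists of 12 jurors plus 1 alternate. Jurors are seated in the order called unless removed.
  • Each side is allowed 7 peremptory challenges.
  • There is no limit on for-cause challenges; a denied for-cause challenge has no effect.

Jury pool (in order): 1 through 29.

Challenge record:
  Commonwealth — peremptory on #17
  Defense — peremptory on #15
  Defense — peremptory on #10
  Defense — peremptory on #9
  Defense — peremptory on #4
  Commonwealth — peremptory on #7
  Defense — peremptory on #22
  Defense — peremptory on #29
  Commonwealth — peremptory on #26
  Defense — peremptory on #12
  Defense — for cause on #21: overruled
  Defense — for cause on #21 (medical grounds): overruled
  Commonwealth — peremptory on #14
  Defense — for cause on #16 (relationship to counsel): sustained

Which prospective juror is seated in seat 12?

Removed: #4, #7, #9, #10, #12, #14, #15, #16, #17, #22, #26, #29. (#21 stays — for-cause denied.)
Filling seats in venire order through position 12: #1, #2, #3, #5, #6, #8, #11, #13, #18, #19, #20, #21.
So seat 12 is #21.

21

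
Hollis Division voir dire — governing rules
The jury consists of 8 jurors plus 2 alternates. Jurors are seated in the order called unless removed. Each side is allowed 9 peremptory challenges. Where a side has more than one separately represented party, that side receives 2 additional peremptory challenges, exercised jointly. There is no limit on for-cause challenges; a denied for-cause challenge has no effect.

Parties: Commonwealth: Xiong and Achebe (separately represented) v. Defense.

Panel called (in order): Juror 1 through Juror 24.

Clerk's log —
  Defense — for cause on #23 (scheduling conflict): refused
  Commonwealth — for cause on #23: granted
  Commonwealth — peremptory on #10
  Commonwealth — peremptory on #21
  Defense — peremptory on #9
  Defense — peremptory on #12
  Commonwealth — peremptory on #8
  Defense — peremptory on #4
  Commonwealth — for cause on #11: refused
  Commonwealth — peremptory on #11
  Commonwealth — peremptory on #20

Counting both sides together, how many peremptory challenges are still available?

12

Commonwealth allotment: 9 base + 2 multi-party = 11. Defense allotment: 9.
Commonwealth peremptories used: #10, #21, #8, #11, #20 — 5 (for-cause on #23, #11 don't count).
Defense peremptories used: #9, #12, #4 — 3 (the for-cause on #23 doesn't count).
Remaining: (11 − 5) + (9 − 3) = 12.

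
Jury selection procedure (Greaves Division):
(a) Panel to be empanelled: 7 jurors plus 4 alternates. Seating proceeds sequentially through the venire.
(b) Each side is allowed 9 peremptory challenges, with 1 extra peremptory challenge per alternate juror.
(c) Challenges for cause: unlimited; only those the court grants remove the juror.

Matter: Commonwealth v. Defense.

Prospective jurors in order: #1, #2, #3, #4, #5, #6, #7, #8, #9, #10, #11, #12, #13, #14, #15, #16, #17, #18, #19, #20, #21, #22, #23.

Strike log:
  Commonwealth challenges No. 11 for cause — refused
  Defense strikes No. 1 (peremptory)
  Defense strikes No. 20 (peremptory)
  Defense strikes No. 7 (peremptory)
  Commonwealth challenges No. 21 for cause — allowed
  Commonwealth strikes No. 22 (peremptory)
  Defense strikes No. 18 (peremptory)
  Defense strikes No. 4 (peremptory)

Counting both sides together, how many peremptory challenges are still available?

20

Commonwealth allotment: 9 base + 1 × 4 alternates = 13. Defense allotment: 9 base + 1 × 4 alternates = 13.
Commonwealth peremptories used: #22 — 1 (for-cause on #11, #21 don't count).
Defense peremptories used: #1, #20, #7, #18, #4 — 5.
Remaining: (13 − 1) + (13 − 5) = 20.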